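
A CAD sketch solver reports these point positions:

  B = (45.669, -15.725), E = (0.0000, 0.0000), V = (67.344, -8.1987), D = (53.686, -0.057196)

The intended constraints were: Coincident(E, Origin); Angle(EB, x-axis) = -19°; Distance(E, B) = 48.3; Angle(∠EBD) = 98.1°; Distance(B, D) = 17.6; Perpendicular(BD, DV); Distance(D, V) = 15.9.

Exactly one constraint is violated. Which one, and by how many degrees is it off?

Perpendicular(BD, DV) — off by 3.70°.

E = (0.00, 0.00) ✓; EB at -19.00° ✓; |EB| = 48.30 ✓; ∠EBD = 98.10° ✓; |BD| = 17.60 ✓; ∠(BD, DV) = 93.70° ✗; |DV| = 15.90 ✓.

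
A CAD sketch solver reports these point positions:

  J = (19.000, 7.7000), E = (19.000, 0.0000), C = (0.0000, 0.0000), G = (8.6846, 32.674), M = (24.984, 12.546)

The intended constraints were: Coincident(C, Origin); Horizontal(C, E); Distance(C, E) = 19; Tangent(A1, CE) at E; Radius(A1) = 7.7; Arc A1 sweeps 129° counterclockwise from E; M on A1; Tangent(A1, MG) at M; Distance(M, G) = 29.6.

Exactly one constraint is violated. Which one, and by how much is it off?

Distance(M, G) = 29.6 — off by 3.70.

C = (0.00, 0.00) ✓; C.y = 0.00, E.y = 0.00 ✓; |CE| = 19.00 ✓; ∠(JE, EC) = 90.00° ✓; |JE| = 7.700 ✓; bearing(J→M) − bearing(J→E) = 129.0° ✓; |JM| = 7.700 ✓; ∠(JM, MG) = 90.00° ✓; |MG| = 25.90 ✗.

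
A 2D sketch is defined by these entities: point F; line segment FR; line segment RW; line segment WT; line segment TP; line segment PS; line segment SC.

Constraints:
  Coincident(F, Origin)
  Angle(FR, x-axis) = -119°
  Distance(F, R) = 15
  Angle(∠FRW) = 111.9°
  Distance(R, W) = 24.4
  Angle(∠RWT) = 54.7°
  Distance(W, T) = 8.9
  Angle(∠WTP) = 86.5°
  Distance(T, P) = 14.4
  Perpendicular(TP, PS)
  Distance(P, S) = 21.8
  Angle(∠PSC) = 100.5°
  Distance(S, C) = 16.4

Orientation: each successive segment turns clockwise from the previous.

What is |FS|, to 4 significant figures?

42.57

F is at the origin; FR runs at -119.0° with length 15.0, so R = (-7.272, -13.12). ∠FRW = 111.9° gives RW at 172.9° from the x-axis; with |RW| = 24.4, W = (-31.49, -10.10). ∠RWT = 54.7° gives WT at 47.60° from the x-axis; with |WT| = 8.9, T = (-25.48, -3.531). ∠WTP = 86.5° gives TP at -45.90° from the x-axis; with |TP| = 14.4, P = (-15.46, -13.87). TP ⟂ PS, so PS runs at -135.9°; with |PS| = 21.8, S = (-31.12, -29.04). Then |FS| = |S − F| = 42.57.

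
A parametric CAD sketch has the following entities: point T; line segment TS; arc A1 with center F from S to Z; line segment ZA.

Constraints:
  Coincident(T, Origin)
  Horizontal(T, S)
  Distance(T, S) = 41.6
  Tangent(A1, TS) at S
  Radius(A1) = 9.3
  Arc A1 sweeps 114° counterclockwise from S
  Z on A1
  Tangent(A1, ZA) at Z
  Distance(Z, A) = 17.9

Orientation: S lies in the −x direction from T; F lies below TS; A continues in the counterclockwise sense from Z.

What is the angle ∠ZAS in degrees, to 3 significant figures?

26.4°

T is at the origin; T and S share the same y with |TS| = 41.6 and S on the −x side, so S = (-41.6, 0.00). The tangent condition forces FS to be normal to TS, so F = S + (0, -9.3) = (-41.6, -9.30). On A1, S sits at bearing 90° from F; a 114° counterclockwise sweep puts Z at bearing 204°, so Z = F + 9.3·(cos 204°, sin 204°) = (-50.1, -13.1). Since A1 is tangent to ZA there, FZ ⟂ ZA, so ZA runs along (−sin 204°, cos 204°); with |ZA| = 17.9, A = (-42.8, -29.4). Then cos ∠ZAS = AZ·AS / (|AZ||AS|), giving 26.4°.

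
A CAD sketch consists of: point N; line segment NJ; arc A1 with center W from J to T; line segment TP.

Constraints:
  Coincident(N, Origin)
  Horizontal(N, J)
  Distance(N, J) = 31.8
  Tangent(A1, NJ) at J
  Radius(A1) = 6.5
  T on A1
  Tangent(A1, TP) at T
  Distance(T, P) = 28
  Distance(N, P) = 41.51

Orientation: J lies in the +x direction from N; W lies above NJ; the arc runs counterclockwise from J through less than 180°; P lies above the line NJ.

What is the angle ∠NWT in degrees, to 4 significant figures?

162.1°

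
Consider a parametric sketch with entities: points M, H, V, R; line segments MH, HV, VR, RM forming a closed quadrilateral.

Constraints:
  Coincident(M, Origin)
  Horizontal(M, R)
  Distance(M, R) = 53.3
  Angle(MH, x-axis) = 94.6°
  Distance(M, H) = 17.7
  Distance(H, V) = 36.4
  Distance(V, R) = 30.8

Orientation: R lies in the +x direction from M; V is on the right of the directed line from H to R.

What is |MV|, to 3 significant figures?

25.3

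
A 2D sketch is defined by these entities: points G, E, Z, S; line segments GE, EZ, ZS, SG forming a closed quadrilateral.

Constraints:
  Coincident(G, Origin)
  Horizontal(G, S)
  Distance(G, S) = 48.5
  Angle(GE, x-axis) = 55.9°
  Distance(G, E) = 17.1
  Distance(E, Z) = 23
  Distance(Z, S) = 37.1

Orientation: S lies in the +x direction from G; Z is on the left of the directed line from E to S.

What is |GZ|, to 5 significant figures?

39.849

G is at the origin; G and S share the same y with |GS| = 48.5 and S in +x, so S = (48.5, 0). GE runs at 55.9° with |GE| = 17.1, so E = (9.5869, 14.160). Z is determined by |EZ| = 23.0 and |ZS| = 37.1 together: it lies at the intersection of circle(E, 23.0) and circle(S, 37.1). With |ES| = 41.409, the foot of the radical line on ES is 10.473 from E and the perpendicular offset is √(23.0² − 10.473²) = 20.477. Taking the left-of-ES solution: Z = (26.430, 29.822).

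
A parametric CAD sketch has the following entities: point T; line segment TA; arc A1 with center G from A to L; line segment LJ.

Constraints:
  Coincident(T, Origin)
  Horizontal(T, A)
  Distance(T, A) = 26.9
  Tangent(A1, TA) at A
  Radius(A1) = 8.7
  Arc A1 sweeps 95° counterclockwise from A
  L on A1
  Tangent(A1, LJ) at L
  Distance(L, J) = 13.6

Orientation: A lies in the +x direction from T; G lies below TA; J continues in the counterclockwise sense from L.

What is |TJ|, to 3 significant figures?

30.1

T is at the origin; TA is horizontal with |TA| = 26.9 and A on the +x side, so A = (26.9, 0.00). Tangency of A1 to TA means the radius GA is perpendicular to TA, so G = A + (0, -8.7) = (26.9, -8.70). On A1, A sits at bearing 90° from G; a 95° counterclockwise sweep puts L at bearing 185°, so L = G + 8.7·(cos 185°, sin 185°) = (18.2, -9.46). A1 meets LJ tangentially, so GL is at right angles to LJ, so LJ runs along (−sin 185°, cos 185°); with |LJ| = 13.6, J = (19.4, -23.0). Then |TJ| = |J − T| = 30.1.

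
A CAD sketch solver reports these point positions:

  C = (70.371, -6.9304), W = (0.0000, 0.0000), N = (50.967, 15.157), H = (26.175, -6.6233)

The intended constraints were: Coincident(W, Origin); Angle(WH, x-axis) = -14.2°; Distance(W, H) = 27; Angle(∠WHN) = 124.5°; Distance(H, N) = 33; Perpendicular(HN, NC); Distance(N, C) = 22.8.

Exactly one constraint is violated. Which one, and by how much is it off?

Distance(N, C) = 22.8 — off by 6.60.

W = (0.00, 0.00) ✓; WH at -14.20° ✓; |WH| = 27.00 ✓; ∠WHN = 124.5° ✓; |HN| = 33.00 ✓; ∠(HN, NC) = 90.00° ✓; |NC| = 29.40 ✗.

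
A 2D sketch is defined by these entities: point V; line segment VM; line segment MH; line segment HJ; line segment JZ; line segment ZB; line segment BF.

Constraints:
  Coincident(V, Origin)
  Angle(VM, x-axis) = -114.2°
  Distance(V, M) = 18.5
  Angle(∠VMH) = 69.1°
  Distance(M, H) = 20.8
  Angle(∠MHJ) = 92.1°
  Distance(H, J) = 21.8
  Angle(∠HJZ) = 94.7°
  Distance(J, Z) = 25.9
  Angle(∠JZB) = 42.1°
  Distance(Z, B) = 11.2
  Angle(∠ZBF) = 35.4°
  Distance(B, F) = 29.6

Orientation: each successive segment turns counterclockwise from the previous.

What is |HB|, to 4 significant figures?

24.03

∠HJZ = 94.7° gives JZ at 169.9° from the x-axis; with |JZ| = 25.9, Z = (-10.27, 8.174). ∠JZB = 42.1° gives ZB at -52.20° from the x-axis; with |ZB| = 11.2, B = (-3.401, -0.6760). Then |HB| = |B − H| = 24.03.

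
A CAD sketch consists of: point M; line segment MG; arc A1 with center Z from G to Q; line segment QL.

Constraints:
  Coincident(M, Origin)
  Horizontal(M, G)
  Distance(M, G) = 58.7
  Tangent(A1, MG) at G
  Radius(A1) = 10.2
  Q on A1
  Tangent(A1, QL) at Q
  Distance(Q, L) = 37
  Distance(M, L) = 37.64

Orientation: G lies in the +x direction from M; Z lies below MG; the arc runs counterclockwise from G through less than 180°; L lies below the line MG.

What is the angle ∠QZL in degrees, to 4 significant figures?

74.59°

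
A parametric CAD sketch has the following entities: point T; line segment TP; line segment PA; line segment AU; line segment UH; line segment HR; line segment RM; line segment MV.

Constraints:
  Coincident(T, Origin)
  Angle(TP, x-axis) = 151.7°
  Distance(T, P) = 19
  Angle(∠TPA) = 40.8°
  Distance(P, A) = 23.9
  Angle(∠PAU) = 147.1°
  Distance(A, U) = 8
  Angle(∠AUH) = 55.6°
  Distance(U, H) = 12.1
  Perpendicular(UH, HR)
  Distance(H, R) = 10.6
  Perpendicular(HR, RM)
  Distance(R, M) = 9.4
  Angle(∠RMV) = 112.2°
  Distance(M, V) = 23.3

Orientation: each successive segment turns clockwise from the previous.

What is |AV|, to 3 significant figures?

20.5

T is at the origin; TP runs at 151.7° with length 19.0, so P = (-16.7, 9.01). ∠TPA = 40.8° gives PA at 12.5° from the x-axis; with |PA| = 23.9, A = (6.60, 14.2). ∠PAU = 147.1° gives AU at -20.4° from the x-axis; with |AU| = 8.0, U = (14.1, 11.4). ∠AUH = 55.6° gives UH at -145° from the x-axis; with |UH| = 12.1, H = (4.22, 4.42). UH ⟂ HR, so HR runs at 125°; with |HR| = 10.6, R = (-1.89, 13.1). The perpendicularity gives RM at right angles to HR, so RM runs at 35.2°; with |RM| = 9.4, M = (5.79, 18.5). ∠RMV = 112.2° gives MV at -32.6° from the x-axis; with |MV| = 23.3, V = (25.4, 5.94). Then |AV| = |V − A| = 20.5.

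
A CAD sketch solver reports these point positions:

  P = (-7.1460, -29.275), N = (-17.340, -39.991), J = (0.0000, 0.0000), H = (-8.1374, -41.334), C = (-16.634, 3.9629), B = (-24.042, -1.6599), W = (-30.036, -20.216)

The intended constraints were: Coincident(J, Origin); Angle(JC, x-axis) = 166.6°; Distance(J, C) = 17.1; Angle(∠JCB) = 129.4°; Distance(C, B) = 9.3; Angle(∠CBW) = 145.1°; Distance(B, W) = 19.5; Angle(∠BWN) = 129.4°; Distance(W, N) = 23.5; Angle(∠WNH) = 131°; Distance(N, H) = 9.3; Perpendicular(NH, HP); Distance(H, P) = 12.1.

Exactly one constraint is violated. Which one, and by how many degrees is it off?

Perpendicular(NH, HP) — off by 3.60°.

J = (0.00, 0.00) ✓; JC at 166.6° ✓; |JC| = 17.10 ✓; ∠JCB = 129.4° ✓; |CB| = 9.300 ✓; ∠CBW = 145.1° ✓; |BW| = 19.50 ✓; ∠BWN = 129.4° ✓; |WN| = 23.50 ✓; ∠WNH = 131.0° ✓; |NH| = 9.300 ✓; ∠(NH, HP) = 93.60° ✗; |HP| = 12.10 ✓.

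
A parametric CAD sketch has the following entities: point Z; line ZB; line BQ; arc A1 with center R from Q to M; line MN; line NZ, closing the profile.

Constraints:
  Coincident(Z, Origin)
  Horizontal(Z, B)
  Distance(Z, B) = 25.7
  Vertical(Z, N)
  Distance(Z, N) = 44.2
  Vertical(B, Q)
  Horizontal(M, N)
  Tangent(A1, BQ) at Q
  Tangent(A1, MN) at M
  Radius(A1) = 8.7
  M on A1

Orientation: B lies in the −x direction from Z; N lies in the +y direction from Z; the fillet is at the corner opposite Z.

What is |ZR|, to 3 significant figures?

39.4

Z is at the origin; Z and B share the same y with |ZB| = 25.7 and B on the −x side, so B = (-25.7, 0.00). ZN is vertical with |ZN| = 44.2 and N on the +y side, so N = (0.00, 44.2). The virtual corner opposite Z is at (-25.7, 44.2). A1 meets BQ tangentially, so RQ is at right angles to BQ and the tangent condition forces RM to be normal to MN, with radius 8.7, so the center R sits 8.7 in from both sides at R = (-17.0, 35.5). Then |ZR| = |R − Z| = 39.4.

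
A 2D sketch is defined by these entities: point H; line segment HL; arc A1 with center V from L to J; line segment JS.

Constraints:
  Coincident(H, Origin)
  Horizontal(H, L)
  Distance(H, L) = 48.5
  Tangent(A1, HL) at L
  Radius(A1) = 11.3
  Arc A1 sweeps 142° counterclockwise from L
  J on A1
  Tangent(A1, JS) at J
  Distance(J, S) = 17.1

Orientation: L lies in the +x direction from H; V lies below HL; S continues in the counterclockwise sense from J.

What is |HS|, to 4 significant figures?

63.02

H is at the origin; HL is horizontal with |HL| = 48.5 and L on the +x side, so L = (48.50, 0.000). Tangency of A1 to HL means the radius VL is perpendicular to HL, so V = L + (0, -11.3) = (48.50, -11.30). On A1, L sits at bearing 90° from V; a 142° counterclockwise sweep puts J at bearing 232°, so J = V + 11.3·(cos 232°, sin 232°) = (41.54, -20.20). The tangent condition forces VJ to be normal to JS, so JS runs along (−sin 232°, cos 232°); with |JS| = 17.1, S = (55.02, -30.73). Then |HS| = |S − H| = 63.02.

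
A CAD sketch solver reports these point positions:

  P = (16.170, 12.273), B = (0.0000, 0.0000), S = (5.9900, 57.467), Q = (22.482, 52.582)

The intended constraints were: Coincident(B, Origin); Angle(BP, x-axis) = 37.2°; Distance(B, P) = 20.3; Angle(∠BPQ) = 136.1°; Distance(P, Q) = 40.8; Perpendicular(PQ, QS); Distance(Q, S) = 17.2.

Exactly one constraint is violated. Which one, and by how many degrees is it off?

Perpendicular(PQ, QS) — off by 7.60°.

B = (0.00, 0.00) ✓; BP at 37.20° ✓; |BP| = 20.30 ✓; ∠BPQ = 136.1° ✓; |PQ| = 40.80 ✓; ∠(PQ, QS) = 82.40° ✗; |QS| = 17.20 ✓.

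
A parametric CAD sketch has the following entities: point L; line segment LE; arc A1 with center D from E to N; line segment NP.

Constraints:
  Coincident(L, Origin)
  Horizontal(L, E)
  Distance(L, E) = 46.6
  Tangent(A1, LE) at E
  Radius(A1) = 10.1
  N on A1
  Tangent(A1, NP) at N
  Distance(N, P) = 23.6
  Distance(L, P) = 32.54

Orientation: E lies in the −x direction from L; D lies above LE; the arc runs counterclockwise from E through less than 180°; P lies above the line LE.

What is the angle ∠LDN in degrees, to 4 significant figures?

26.77°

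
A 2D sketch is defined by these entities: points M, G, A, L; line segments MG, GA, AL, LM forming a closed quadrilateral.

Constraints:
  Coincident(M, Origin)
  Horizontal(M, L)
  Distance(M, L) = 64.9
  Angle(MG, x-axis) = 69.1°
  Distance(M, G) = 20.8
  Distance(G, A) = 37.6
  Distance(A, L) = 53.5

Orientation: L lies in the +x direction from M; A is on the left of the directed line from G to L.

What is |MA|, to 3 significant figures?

56.9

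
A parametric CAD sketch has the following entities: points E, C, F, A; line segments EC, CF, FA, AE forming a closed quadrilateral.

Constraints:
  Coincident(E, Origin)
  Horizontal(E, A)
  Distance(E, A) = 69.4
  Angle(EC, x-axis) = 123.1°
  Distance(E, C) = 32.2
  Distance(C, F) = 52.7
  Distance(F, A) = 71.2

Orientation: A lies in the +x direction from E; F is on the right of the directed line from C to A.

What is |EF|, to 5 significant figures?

22.134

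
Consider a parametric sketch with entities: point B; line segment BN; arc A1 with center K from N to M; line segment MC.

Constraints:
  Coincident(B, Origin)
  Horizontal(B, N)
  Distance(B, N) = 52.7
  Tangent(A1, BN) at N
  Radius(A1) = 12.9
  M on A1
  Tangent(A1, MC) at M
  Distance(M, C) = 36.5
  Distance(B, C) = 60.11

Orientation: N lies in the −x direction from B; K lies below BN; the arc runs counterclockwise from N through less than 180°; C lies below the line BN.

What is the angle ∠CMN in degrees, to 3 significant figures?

113°

B is at the origin; BN is horizontal with |BN| = 52.7 and N on the −x side, so N = (-52.7, 0.00). A1 meets BN tangentially, so KN is at right angles to BN, so K = N + (0, -12.9) = (-52.7, -12.9). Since KM ⟂ MC (tangency), |KC| = √(12.9² + 36.5²) = 38.7 regardless of where M sits on A1. So C lies on both circle(B, 60.11) and circle(K, 38.7); the below-BN intersection is C = (-36.3, -47.9). M is the foot of the tangent from C: M = (-61.9, -22.0).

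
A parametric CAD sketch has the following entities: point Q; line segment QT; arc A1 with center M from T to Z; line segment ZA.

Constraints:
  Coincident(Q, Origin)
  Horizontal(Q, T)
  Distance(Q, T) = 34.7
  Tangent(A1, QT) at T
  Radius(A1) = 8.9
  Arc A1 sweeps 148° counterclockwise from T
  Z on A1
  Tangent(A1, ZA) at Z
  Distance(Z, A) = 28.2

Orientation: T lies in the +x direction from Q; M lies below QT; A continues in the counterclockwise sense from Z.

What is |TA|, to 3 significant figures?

36.8

On A1, T sits at bearing 90° from M; a 148° counterclockwise sweep puts Z at bearing 238°, so Z = M + 8.9·(cos 238°, sin 238°) = (30.0, -16.4). Since A1 is tangent to ZA there, MZ ⟂ ZA, so ZA runs along (−sin 238°, cos 238°); with |ZA| = 28.2, A = (53.9, -31.4). Then |TA| = |A − T| = 36.8.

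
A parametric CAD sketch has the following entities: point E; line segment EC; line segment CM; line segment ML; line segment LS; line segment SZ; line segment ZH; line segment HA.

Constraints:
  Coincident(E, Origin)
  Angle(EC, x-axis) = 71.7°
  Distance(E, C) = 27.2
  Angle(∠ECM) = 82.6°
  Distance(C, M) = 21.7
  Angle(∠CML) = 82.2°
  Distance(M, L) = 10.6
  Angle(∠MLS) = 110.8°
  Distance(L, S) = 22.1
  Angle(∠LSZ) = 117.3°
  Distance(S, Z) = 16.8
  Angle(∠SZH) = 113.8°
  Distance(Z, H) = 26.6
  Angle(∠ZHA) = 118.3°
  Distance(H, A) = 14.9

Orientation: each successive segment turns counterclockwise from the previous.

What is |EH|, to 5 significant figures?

48.409

∠LSZ = 117.3° gives SZ at 38.800° from the x-axis; with |SZ| = 16.8, Z = (19.957, 20.917). ∠SZH = 113.8° gives ZH at 105.00° from the x-axis; with |ZH| = 26.6, H = (13.072, 46.610). Then |EH| = |H − E| = 48.409.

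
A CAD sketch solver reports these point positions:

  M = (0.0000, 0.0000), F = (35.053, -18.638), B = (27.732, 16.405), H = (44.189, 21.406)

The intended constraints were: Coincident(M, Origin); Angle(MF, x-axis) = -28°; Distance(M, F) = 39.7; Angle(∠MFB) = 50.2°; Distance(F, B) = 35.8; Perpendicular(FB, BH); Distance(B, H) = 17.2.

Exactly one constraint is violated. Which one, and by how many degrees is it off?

Perpendicular(FB, BH) — off by 5.10°.

M = (0.00, 0.00) ✓; MF at -28.00° ✓; |MF| = 39.70 ✓; ∠MFB = 50.20° ✓; |FB| = 35.80 ✓; ∠(FB, BH) = 84.90° ✗; |BH| = 17.20 ✓.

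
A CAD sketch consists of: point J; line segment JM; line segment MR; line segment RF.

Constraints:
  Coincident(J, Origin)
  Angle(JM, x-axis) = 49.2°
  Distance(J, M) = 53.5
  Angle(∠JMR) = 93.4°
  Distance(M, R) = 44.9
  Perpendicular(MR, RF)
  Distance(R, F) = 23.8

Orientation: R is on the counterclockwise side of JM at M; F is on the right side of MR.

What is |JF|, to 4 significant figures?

90.95

J is at the origin; JM runs at 49.2° with length 53.5, so M = 53.5·(cos 49.2°, sin 49.2°) = (34.96, 40.50). ∠JMR = 93.4°, so MR runs at 49.2° + (180° − 93.4°) = 135.8° from the x-axis; with |MR| = 44.9, R = M + 44.9·(cos 135.8°, sin 135.8°) = (2.769, 71.80). The perpendicularity gives RF at right angles to MR; with |RF| = 23.8 on the right of MR, F = R + 23.8·(0.6972, 0.7169) = (19.36, 88.86). Then |JF| = |F − J| = 90.95.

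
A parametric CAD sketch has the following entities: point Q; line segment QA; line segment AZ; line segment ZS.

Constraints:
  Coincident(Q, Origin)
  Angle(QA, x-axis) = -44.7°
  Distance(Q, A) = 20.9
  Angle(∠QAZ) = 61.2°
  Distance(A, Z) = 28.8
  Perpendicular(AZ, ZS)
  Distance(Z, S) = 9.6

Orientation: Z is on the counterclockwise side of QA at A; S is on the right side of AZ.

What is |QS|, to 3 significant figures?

33.6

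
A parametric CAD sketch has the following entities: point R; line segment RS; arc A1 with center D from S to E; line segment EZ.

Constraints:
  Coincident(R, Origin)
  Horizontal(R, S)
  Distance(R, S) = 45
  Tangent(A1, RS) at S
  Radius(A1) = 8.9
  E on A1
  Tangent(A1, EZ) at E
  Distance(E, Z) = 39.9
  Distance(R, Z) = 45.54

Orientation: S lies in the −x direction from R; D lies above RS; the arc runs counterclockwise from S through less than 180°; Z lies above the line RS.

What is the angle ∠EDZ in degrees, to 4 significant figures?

77.43°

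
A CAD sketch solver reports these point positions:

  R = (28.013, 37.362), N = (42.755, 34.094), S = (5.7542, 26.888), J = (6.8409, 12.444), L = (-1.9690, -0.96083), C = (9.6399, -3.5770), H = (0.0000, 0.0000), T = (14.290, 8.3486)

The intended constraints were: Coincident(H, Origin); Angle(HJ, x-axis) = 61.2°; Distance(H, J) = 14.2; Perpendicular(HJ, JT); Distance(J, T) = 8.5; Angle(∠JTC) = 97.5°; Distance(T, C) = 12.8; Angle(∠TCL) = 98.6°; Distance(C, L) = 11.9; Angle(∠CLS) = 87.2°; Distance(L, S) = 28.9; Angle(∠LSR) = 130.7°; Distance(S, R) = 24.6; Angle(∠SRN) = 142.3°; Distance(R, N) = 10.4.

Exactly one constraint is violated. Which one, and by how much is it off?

Distance(R, N) = 10.4 — off by 4.70.

H = (0.00, 0.00) ✓; HJ at 61.20° ✓; |HJ| = 14.20 ✓; ∠(HJ, JT) = 90.00° ✓; |JT| = 8.501 ✓; ∠JTC = 97.50° ✓; |TC| = 12.80 ✓; ∠TCL = 98.60° ✓; |CL| = 11.90 ✓; ∠CLS = 87.20° ✓; |LS| = 28.90 ✓; ∠LSR = 130.7° ✓; |SR| = 24.60 ✓; ∠SRN = 142.3° ✓; |RN| = 15.10 ✗.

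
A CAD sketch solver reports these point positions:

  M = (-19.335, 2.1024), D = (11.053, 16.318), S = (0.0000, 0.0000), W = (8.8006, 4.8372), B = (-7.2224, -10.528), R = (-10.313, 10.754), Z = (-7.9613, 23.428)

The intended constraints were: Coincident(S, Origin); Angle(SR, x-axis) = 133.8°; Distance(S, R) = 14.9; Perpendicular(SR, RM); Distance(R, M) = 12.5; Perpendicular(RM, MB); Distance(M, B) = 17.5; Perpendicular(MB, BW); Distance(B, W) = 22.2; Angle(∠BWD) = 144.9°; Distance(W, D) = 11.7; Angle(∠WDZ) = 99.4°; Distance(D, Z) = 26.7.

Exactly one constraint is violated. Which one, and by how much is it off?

Distance(D, Z) = 26.7 — off by 6.40.

S = (0.00, 0.00) ✓; SR at 133.8° ✓; |SR| = 14.90 ✓; ∠(SR, RM) = 90.00° ✓; |RM| = 12.50 ✓; ∠(RM, MB) = 90.00° ✓; |MB| = 17.50 ✓; ∠(MB, BW) = 90.00° ✓; |BW| = 22.20 ✓; ∠BWD = 144.9° ✓; |WD| = 11.70 ✓; ∠WDZ = 99.40° ✓; |DZ| = 20.30 ✗.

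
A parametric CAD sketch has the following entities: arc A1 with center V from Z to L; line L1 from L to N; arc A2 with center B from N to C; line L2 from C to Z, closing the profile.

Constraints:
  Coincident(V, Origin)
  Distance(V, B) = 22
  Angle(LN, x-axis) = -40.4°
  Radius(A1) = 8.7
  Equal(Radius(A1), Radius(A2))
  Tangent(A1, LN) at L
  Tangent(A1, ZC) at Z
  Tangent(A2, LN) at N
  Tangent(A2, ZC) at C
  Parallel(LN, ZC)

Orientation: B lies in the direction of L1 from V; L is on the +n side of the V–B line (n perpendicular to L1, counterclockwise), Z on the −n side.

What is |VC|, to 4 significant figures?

23.66

The slot axis is L1's direction at -40.4°, so u = (cos -40.4°, sin -40.4°) = (0.7615, -0.6481) and n = (−sin -40.4°, cos -40.4°) = (0.6481, 0.7615). V is at the origin and B lies 22.0 along u from V, so B = 22.0·u = (16.75, -14.26). Tangency of A1 to both parallel lines with radius 8.7 puts L and Z at V ± 8.7·n: L = (5.639, 6.625), Z = (-5.639, -6.625). Equal radii place N and C the same way about B: N = B + 8.7·n = (22.39, -7.633), C = B − 8.7·n = (11.12, -20.88). Then |VC| = |C − V| = 23.66.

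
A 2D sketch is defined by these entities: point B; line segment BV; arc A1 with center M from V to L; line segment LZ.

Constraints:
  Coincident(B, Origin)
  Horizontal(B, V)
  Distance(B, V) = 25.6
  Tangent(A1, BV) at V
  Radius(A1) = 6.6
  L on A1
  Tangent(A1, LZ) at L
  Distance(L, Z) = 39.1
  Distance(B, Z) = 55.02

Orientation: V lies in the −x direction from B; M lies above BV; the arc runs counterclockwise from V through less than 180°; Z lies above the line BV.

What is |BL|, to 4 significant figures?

21.03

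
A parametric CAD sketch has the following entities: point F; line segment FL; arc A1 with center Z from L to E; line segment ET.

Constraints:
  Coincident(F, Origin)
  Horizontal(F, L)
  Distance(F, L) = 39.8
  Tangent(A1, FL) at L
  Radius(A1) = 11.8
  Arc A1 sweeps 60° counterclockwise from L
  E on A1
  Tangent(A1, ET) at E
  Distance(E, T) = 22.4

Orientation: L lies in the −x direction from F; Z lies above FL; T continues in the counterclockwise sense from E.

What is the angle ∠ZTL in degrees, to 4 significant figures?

17.53°

F is at the origin; FL is horizontal with |FL| = 39.8 and L on the −x side, so L = (-39.80, 0.000). Since A1 is tangent to FL there, ZL ⟂ FL, so Z = L + (0, 11.8) = (-39.80, 11.80). On A1, L sits at bearing -90° from Z; a 60° counterclockwise sweep puts E at bearing -30°, so E = Z + 11.8·(cos -30°, sin -30°) = (-29.58, 5.900). A1 meets ET tangentially, so ZE is at right angles to ET, so ET runs along (−sin -30°, cos -30°); with |ET| = 22.4, T = (-18.38, 25.30). Then cos ∠ZTL = TZ·TL / (|TZ||TL|), giving 17.53°.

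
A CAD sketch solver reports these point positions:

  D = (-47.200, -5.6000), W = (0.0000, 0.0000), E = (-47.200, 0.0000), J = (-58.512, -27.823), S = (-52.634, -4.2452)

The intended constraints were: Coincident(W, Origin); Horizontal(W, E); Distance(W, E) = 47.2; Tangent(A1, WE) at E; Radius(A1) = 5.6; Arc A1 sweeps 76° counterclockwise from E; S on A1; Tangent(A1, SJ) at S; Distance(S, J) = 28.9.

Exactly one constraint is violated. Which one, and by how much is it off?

Distance(S, J) = 28.9 — off by 4.60.

W = (0.00, 0.00) ✓; W.y = 0.00, E.y = 0.00 ✓; |WE| = 47.20 ✓; ∠(DE, EW) = 90.00° ✓; |DE| = 5.600 ✓; bearing(D→S) − bearing(D→E) = 76.00° ✓; |DS| = 5.600 ✓; ∠(DS, SJ) = 90.00° ✓; |SJ| = 24.30 ✗.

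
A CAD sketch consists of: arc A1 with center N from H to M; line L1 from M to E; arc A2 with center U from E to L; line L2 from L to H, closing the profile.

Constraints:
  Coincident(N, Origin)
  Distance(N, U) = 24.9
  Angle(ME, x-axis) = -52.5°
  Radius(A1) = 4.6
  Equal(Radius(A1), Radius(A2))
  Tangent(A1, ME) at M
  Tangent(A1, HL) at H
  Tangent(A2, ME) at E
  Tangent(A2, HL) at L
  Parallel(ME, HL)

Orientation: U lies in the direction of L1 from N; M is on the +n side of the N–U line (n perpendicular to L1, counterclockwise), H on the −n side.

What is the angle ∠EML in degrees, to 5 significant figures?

20.278°

Tangency of A1 to both parallel lines with radius 4.6 puts M and H at N ± 4.6·n: M = (3.6494, 2.8003), H = (-3.6494, -2.8003). Equal radii place E and L the same way about U: E = U + 4.6·n = (18.808, -16.954), L = U − 4.6·n = (11.509, -22.555). Then cos ∠EML = ME·ML / (|ME||ML|), giving 20.278°.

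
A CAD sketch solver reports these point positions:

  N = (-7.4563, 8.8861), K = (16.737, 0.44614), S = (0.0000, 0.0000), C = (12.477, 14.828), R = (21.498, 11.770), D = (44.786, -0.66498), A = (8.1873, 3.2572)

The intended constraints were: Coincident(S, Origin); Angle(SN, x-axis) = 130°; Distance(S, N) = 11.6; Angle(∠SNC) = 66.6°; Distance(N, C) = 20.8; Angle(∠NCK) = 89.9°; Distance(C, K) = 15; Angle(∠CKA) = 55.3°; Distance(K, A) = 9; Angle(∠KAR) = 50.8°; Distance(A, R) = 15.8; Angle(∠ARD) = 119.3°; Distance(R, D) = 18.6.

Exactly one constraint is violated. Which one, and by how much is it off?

Distance(R, D) = 18.6 — off by 7.80.

S = (0.00, 0.00) ✓; SN at 130.0° ✓; |SN| = 11.60 ✓; ∠SNC = 66.60° ✓; |NC| = 20.80 ✓; ∠NCK = 89.90° ✓; |CK| = 15.00 ✓; ∠CKA = 55.30° ✓; |KA| = 9.000 ✓; ∠KAR = 50.80° ✓; |AR| = 15.80 ✓; ∠ARD = 119.3° ✓; |RD| = 26.40 ✗.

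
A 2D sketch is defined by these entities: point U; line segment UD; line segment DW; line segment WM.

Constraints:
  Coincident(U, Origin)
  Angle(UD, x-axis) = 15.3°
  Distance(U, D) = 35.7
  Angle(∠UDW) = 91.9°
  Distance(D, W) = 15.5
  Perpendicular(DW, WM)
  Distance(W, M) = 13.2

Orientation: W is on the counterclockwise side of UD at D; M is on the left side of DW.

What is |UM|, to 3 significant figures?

28.0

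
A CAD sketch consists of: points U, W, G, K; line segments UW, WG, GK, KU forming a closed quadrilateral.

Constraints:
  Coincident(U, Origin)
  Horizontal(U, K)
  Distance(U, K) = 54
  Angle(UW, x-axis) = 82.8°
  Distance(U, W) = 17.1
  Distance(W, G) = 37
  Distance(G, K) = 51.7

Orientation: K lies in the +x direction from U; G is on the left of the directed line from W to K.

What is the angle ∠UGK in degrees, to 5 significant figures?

62.834°

Checks: |WG| = 37.00 ✓; |GK| = 51.70 ✓.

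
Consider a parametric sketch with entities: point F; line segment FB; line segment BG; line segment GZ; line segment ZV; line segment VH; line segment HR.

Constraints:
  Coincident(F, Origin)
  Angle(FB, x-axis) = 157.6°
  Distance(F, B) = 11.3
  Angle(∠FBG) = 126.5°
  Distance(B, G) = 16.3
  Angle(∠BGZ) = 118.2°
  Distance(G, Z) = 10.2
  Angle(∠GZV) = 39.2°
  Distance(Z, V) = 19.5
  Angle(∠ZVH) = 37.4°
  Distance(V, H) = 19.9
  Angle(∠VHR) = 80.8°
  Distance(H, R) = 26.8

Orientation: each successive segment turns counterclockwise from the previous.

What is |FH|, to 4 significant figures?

31.72

∠GZV = 39.2° gives ZV at 53.70° from the x-axis; with |ZV| = 19.5, V = (-12.34, 1.415). ∠ZVH = 37.4° gives VH at -163.7° from the x-axis; with |VH| = 19.9, H = (-31.44, -4.170). Then |FH| = |H − F| = 31.72.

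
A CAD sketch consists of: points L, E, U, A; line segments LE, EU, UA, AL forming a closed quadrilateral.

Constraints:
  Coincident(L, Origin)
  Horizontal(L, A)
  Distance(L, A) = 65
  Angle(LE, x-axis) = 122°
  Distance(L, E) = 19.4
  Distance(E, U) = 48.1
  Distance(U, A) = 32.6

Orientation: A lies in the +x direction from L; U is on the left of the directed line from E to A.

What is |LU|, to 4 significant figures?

41.85

L is at the origin; LA is horizontal with |LA| = 65.0 and A in +x, so A = (65.0, 0). LE runs at 122.0° with |LE| = 19.4, so E = (-10.28, 16.45). U is determined by |EU| = 48.1 and |UA| = 32.6 together: it lies at the intersection of circle(E, 48.1) and circle(A, 32.6). With |EA| = 77.06, the foot of the radical line on EA is 46.64 from E and the perpendicular offset is √(48.1² − 46.64²) = 11.74. Taking the left-of-EA solution: U = (37.80, 17.96).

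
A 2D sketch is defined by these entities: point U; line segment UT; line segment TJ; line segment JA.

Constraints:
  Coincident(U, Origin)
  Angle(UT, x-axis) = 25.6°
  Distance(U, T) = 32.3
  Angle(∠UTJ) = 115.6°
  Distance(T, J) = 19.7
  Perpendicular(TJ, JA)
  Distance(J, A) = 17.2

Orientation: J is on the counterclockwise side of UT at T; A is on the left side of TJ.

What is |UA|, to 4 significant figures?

35.71

∠UTJ = 115.6°, so TJ runs at 25.6° + (180° − 115.6°) = 90.00° from the x-axis; with |TJ| = 19.7, J = T + 19.7·(cos 90.00°, sin 90.00°) = (29.13, 33.66). TJ ⟂ JA; with |JA| = 17.2 on the left of TJ, A = J + 17.2·(-1.000, 6.123e-17) = (11.93, 33.66). Then |UA| = |A − U| = 35.71.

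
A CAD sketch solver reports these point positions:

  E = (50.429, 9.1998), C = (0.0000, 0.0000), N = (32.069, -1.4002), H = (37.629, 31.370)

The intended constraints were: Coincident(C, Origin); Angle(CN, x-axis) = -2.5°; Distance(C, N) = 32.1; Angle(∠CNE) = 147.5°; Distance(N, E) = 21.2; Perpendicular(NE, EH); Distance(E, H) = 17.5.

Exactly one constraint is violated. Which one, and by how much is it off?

Distance(E, H) = 17.5 — off by 8.10.

C = (0.00, 0.00) ✓; CN at -2.500° ✓; |CN| = 32.10 ✓; ∠CNE = 147.5° ✓; |NE| = 21.20 ✓; ∠(NE, EH) = 90.00° ✓; |EH| = 25.60 ✗.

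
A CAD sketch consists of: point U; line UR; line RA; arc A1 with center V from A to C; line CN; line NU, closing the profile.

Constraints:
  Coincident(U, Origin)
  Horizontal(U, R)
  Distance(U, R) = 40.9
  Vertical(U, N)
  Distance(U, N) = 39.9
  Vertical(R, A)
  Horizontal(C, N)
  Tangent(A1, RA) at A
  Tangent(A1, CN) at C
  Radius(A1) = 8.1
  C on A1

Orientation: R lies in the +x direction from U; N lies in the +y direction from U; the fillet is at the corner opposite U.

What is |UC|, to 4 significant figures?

51.65

U is at the origin; UR is horizontal with |UR| = 40.9 and R on the +x side, so R = (40.90, 0.000). UN is vertical with |UN| = 39.9 and N on the +y side, so N = (0.000, 39.90). The virtual corner opposite U is at (40.90, 39.90). The tangent condition forces VA to be normal to RA and since A1 is tangent to CN there, VC ⟂ CN, with radius 8.1, so the center V sits 8.1 in from both sides at V = (32.80, 31.80). That places the tangent points at A = (40.90, 31.80) on RA and C = (32.80, 39.90) on CN. Then |UC| = |C − U| = 51.65.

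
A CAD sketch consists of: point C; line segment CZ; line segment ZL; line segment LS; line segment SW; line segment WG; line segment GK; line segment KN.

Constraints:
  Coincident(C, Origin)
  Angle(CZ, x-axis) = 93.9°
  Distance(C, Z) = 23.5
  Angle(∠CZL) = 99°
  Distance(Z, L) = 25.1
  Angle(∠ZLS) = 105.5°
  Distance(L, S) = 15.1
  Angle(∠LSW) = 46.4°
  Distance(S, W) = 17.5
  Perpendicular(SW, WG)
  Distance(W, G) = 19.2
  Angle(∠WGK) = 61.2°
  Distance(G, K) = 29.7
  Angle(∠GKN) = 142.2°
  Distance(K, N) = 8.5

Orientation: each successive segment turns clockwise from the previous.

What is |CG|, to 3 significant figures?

42.9

C is at the origin; CZ runs at 93.9° with length 23.5, so Z = (-1.60, 23.4). ∠CZL = 99.0° gives ZL at 12.9° from the x-axis; with |ZL| = 25.1, L = (22.9, 29.0). ∠ZLS = 105.5° gives LS at -61.6° from the x-axis; with |LS| = 15.1, S = (30.1, 15.8). ∠LSW = 46.4° gives SW at 165° from the x-axis; with |SW| = 17.5, W = (13.2, 20.4). The perpendicularity gives WG at right angles to SW, so WG runs at 74.8°; with |WG| = 19.2, G = (18.2, 38.9). Then |CG| = |G − C| = 42.9.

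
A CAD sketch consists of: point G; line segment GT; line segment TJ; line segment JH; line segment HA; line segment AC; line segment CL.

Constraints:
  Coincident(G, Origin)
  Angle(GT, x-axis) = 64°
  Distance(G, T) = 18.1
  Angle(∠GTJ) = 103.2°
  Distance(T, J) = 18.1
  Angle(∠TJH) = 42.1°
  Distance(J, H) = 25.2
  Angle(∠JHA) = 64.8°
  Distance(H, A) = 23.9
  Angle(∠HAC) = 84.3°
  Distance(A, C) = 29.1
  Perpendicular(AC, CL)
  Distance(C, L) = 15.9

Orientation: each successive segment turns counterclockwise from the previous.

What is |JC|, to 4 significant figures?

11.98

G is at the origin; GT runs at 64.0° with length 18.1, so T = (7.935, 16.27). ∠GTJ = 103.2° gives TJ at 140.8° from the x-axis; with |TJ| = 18.1, J = (-6.092, 27.71). ∠TJH = 42.1° gives JH at -81.30° from the x-axis; with |JH| = 25.2, H = (-2.280, 2.798). ∠JHA = 64.8° gives HA at 33.90° from the x-axis; with |HA| = 23.9, A = (17.56, 16.13). ∠HAC = 84.3° gives AC at 129.6° from the x-axis; with |AC| = 29.1, C = (-0.9919, 38.55). Then |JC| = |C − J| = 11.98.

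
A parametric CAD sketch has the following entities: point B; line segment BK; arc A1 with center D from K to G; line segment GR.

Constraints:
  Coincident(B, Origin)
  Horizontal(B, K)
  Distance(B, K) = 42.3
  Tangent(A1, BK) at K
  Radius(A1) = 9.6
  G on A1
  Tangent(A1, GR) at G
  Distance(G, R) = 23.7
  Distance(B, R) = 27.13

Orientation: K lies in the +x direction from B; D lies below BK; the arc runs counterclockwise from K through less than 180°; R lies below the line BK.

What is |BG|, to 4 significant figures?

35.62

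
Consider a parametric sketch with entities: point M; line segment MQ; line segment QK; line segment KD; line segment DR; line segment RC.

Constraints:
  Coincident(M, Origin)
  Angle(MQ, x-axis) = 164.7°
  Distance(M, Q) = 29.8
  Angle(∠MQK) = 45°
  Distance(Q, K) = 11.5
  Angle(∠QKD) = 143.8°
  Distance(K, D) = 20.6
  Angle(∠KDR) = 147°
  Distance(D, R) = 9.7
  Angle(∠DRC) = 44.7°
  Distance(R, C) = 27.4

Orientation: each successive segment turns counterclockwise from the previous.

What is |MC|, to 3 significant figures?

18.3

M is at the origin; MQ runs at 164.7° with length 29.8, so Q = (-28.7, 7.86). ∠MQK = 45.0° gives QK at -60.3° from the x-axis; with |QK| = 11.5, K = (-23.0, -2.13). ∠QKD = 143.8° gives KD at -24.1° from the x-axis; with |KD| = 20.6, D = (-4.24, -10.5). ∠KDR = 147.0° gives DR at 8.90° from the x-axis; with |DR| = 9.7, R = (5.34, -9.04). ∠DRC = 44.7° gives RC at 144° from the x-axis; with |RC| = 27.4, C = (-16.9, 6.99). Then |MC| = |C − M| = 18.3.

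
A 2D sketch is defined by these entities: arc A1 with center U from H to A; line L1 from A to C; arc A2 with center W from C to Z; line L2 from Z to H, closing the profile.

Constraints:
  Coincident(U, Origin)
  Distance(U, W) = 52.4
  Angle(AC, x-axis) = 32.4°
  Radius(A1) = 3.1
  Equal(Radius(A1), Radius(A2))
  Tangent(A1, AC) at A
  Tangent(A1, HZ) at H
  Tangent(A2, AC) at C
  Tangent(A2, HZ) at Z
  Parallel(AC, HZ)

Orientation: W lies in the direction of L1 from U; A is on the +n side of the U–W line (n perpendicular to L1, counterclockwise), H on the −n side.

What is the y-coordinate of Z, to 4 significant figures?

25.46

The slot axis is L1's direction at 32.4°, so u = (cos 32.4°, sin 32.4°) = (0.8443, 0.5358) and n = (−sin 32.4°, cos 32.4°) = (-0.5358, 0.8443). U is at the origin and W lies 52.4 along u from U, so W = 52.4·u = (44.24, 28.08). Tangency of A1 to both parallel lines with radius 3.1 puts A and H at U ± 3.1·n: A = (-1.661, 2.617), H = (1.661, -2.617). Equal radii place C and Z the same way about W: C = W + 3.1·n = (42.58, 30.69), Z = W − 3.1·n = (45.90, 25.46). So Z.y = 25.46.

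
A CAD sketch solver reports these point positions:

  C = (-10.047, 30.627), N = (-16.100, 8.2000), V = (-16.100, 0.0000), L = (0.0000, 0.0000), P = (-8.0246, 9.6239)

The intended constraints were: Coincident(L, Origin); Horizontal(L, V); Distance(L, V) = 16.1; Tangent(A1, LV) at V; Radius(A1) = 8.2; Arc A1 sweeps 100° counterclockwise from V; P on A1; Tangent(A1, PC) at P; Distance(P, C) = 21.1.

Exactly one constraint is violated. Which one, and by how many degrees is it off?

Tangent(A1, PC) at P — off by 4.50°.

L = (0.00, 0.00) ✓; L.y = 0.00, V.y = 0.00 ✓; |LV| = 16.10 ✓; ∠(NV, VL) = 90.00° ✓; |NV| = 8.200 ✓; bearing(N→P) − bearing(N→V) = 100.0° ✓; |NP| = 8.200 ✓; ∠(NP, PC) = 94.50° ✗; |PC| = 21.10 ✓.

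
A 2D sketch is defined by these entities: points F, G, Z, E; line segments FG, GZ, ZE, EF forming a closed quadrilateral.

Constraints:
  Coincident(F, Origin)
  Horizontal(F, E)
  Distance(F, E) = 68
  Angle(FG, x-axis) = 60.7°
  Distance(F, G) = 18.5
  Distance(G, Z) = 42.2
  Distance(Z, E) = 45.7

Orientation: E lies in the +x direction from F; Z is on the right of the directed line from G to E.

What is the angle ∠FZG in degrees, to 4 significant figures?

25.68°

Checks: |GZ| = 42.20 ✓; |ZE| = 45.70 ✓.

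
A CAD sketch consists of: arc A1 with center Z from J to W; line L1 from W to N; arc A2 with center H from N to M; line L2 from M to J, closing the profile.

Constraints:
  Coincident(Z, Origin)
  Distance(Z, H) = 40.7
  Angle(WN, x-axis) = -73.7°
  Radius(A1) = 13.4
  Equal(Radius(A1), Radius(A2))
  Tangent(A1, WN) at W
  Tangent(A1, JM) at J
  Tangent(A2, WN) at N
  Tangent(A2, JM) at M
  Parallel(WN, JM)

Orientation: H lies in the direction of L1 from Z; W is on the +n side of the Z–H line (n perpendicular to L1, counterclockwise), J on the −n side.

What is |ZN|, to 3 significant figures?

42.8

The slot axis is L1's direction at -73.7°, so u = (cos -73.7°, sin -73.7°) = (0.281, -0.960) and n = (−sin -73.7°, cos -73.7°) = (0.960, 0.281). Z is at the origin and H lies 40.7 along u from Z, so H = 40.7·u = (11.4, -39.1). Tangency of A1 to both parallel lines with radius 13.4 puts W and J at Z ± 13.4·n: W = (12.9, 3.76), J = (-12.9, -3.76). Equal radii place N and M the same way about H: N = H + 13.4·n = (24.3, -35.3), M = H − 13.4·n = (-1.44, -42.8). Then |ZN| = |N − Z| = 42.8.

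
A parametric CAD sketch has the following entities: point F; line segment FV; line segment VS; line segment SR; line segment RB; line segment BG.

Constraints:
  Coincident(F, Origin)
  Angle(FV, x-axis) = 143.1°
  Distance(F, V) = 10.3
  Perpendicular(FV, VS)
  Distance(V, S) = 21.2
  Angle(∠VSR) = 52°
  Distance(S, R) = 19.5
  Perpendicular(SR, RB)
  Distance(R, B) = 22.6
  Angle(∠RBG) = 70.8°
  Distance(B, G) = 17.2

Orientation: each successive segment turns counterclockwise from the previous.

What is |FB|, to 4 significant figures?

12.35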